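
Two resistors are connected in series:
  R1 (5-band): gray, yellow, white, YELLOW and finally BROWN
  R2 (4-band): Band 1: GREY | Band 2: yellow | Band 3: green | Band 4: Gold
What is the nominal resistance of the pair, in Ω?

R1: grey, yellow, white → 849; yellow ×10^4 → 8490000 Ω.
R2: grey, yellow → 84; green ×10^5 → 8400000 Ω.
Series: 8490000 + 8400000 = 16890000 Ω.

16890000 Ω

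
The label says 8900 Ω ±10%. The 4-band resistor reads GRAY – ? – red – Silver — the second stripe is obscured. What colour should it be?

white

8900 Ω = 89 × 10^2.
The second band gives digit 9 of the significand, and 9 is white.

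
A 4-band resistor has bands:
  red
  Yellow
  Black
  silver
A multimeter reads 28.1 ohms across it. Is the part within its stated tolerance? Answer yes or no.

no

Red → 2 (first significant figure)
Yellow → 4 (second significant figure)
Black → ×1 multiplier
Silver → ±10% tolerance
24 × 1 = 24 Ω
Allowed range: 21.6 Ω to 26.4 Ω.
28.1 ohms lies outside that range.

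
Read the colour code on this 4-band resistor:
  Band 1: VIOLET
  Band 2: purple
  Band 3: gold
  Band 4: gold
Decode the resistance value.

7.7 Ω

Violet → 7 (first significant figure)
Violet → 7 (second significant figure)
Gold → ×0.1 multiplier
77 × 0.1 = 7.7 Ω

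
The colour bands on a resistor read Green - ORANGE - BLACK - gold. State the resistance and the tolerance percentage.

53 Ω ±5%

Green → 5 (first significant figure)
Orange → 3 (second significant figure)
Black → ×1 multiplier
Gold → ±5% tolerance
53 × 1 = 53 Ω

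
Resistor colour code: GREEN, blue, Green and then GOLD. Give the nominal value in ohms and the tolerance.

Green → 5 (first significant figure)
Blue → 6 (second significant figure)
Green → ×10^5 multiplier
Gold → ±5% tolerance
56 × 100000 = 5600000 Ω

5600000 Ω ±5%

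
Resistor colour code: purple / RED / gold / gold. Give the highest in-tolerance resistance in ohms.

7.56 Ω

Violet → 7 (first significant figure)
Red → 2 (second significant figure)
Gold → ×0.1 multiplier
Gold → ±5% tolerance
72 × 0.1 = 7.2 Ω
Highest = 7.2 × (1 + 5/100) = 7.56 Ω.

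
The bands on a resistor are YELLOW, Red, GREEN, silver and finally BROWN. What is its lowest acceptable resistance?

4.2075 Ω

Yellow → 4 (first significant figure)
Red → 2 (second significant figure)
Green → 5 (third significant figure)
Silver → ×0.01 multiplier
Brown → ±1% tolerance
425 × 0.01 = 4.25 Ω
Lowest = 4.25 × (1 − 1/100) = 4.2075 Ω.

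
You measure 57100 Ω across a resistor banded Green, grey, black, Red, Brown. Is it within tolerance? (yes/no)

Green → 5 (first significant figure)
Grey → 8 (second significant figure)
Black → 0 (third significant figure)
Red → ×10^2 multiplier
Brown → ±1% tolerance
580 × 100 = 58000 Ω
Allowed range: 57420 Ω to 58580 Ω.
57100 Ω lies outside that range.

no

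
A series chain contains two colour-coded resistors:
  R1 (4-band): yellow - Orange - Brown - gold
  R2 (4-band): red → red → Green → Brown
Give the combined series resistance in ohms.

2200430 Ω

R1: yellow, orange → 43; brown ×10 → 430 Ω.
R2: red, red → 22; green ×10^5 → 2200000 Ω.
Series: 430 + 2200000 = 2200430 Ω.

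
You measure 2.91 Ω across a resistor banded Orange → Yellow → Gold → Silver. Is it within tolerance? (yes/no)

Orange → 3 (first significant figure)
Yellow → 4 (second significant figure)
Gold → ×0.1 multiplier
Silver → ±10% tolerance
34 × 0.1 = 3.4 Ω
Allowed range: 3.06 Ω to 3.74 Ω.
2.91 Ω lies outside that range.

no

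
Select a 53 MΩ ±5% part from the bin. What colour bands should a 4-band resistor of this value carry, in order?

green, orange, blue, gold

53000000 Ω = 53 × 10^6.
5 → green
3 → orange
Multiplier 10^6 → blue.
±5% tolerance → gold.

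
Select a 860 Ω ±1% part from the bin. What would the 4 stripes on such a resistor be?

grey, blue, brown, brown

860 Ω = 86 × 10^1.
8 → grey
6 → blue
Multiplier 10^1 → brown.
±1% tolerance → brown.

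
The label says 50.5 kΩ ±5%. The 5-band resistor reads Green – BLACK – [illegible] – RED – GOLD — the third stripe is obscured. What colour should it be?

50500 Ω = 505 × 10^2.
The third band gives digit 5 of the significand, and 5 is green.

green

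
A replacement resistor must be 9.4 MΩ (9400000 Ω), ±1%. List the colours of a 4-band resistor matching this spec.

white, yellow, green, brown

9400000 Ω = 94 × 10^5.
9 → white
4 → yellow
Multiplier 10^5 → green.
±1% tolerance → brown.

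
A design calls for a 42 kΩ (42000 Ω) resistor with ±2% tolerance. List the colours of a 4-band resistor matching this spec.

yellow, red, orange, red

42000 Ω = 42 × 10^3.
4 → yellow
2 → red
Multiplier 10^3 → orange.
±2% tolerance → red.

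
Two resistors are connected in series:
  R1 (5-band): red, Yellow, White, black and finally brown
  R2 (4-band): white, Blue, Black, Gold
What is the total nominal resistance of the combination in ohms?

R1: red, yellow, white → 249; black ×1 → 249 Ω.
R2: white, blue → 96; black ×1 → 96 Ω.
Series: 249 + 96 = 345 Ω.

345 Ω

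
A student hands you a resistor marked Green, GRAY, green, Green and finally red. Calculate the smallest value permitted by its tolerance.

Green → 5 (first significant figure)
Grey → 8 (second significant figure)
Green → 5 (third significant figure)
Green → ×10^5 multiplier
Red → ±2% tolerance
585 × 100000 = 58500000 Ω
Smallest = 58500000 × (1 − 2/100) = 57330000 Ω.

57330000 Ω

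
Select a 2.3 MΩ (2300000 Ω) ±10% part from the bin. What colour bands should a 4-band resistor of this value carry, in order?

2300000 Ω = 23 × 10^5.
2 → red
3 → orange
Multiplier 10^5 → green.
±10% tolerance → silver.

red, orange, green, silver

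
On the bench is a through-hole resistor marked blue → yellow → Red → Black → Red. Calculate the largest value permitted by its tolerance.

654.84 Ω

Blue → 6 (first significant figure)
Yellow → 4 (second significant figure)
Red → 2 (third significant figure)
Black → ×1 multiplier
Red → ±2% tolerance
642 × 1 = 642 Ω
Largest = 642 × (1 + 2/100) = 654.84 Ω.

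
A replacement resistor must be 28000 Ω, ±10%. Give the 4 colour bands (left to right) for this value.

red, grey, orange, silver

28000 Ω = 28 × 10^3.
2 → red
8 → grey
Multiplier 10^3 → orange.
±10% tolerance → silver.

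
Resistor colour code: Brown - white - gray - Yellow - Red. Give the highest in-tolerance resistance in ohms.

2019600 Ω

Brown → 1 (first significant figure)
White → 9 (second significant figure)
Grey → 8 (third significant figure)
Yellow → ×10^4 multiplier
Red → ±2% tolerance
198 × 10000 = 1980000 Ω
Highest = 1980000 × (1 + 2/100) = 2019600 Ω.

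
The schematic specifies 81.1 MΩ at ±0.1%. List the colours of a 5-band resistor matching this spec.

81100000 Ω = 811 × 10^5.
8 → grey
1 → brown
1 → brown
Multiplier 10^5 → green.
±0.1% tolerance → violet.

grey, brown, brown, green, violet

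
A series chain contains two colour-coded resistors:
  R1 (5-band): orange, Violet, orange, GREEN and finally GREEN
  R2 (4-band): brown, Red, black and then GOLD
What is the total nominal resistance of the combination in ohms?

37300012 Ω

R1: orange, violet, orange → 373; green ×10^5 → 37300000 Ω.
R2: brown, red → 12; black ×1 → 12 Ω.
Series: 37300000 + 12 = 37300012 Ω.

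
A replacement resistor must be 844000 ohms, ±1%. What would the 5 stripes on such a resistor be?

844000 Ω = 844 × 10^3.
8 → grey
4 → yellow
4 → yellow
Multiplier 10^3 → orange.
±1% tolerance → brown.

grey, yellow, yellow, orange, brown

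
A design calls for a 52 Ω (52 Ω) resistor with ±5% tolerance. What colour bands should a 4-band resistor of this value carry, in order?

green, red, black, gold

52 Ω = 52 × 10^0.
5 → green
2 → red
Multiplier 10^0 → black.
±5% tolerance → gold.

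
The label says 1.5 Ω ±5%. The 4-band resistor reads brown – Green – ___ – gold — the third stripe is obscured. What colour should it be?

gold

1.5 Ω = 15 × 10^-1.
The third band is the multiplier, 10^-1, which is gold.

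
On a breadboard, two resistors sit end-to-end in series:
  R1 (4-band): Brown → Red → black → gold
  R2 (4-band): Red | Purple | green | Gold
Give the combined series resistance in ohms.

2700012 Ω

R1: brown, red → 12; black ×1 → 12 Ω.
R2: red, violet → 27; green ×10^5 → 2700000 Ω.
Series: 12 + 2700000 = 2700012 Ω.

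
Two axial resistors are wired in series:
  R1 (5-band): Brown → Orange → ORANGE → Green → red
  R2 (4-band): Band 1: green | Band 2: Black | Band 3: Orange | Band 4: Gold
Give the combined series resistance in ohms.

13350000 Ω

R1: brown, orange, orange → 133; green ×10^5 → 13300000 Ω.
R2: green, black → 50; orange ×10^3 → 50000 Ω.
Series: 13300000 + 50000 = 13350000 Ω.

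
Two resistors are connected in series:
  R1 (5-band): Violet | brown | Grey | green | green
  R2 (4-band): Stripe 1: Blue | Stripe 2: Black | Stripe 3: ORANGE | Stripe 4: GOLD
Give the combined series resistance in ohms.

71860000 Ω

R1: violet, brown, grey → 718; green ×10^5 → 71800000 Ω.
R2: blue, black → 60; orange ×10^3 → 60000 Ω.
Series: 71800000 + 60000 = 71860000 Ω.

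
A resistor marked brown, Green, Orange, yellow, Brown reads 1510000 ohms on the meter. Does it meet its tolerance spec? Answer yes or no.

Brown → 1 (first significant figure)
Green → 5 (second significant figure)
Orange → 3 (third significant figure)
Yellow → ×10^4 multiplier
Brown → ±1% tolerance
153 × 10000 = 1530000 Ω
Allowed range: 1514700 Ω to 1545300 Ω.
1510000 ohms lies outside that range.

no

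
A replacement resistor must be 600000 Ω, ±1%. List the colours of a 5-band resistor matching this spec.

blue, black, black, orange, brown

600000 Ω = 600 × 10^3.
6 → blue
0 → black
0 → black
Multiplier 10^3 → orange.
±1% tolerance → brown.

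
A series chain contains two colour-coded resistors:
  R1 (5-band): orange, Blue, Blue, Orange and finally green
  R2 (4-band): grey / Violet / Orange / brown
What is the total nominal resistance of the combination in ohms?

R1: orange, blue, blue → 366; orange ×10^3 → 366000 Ω.
R2: grey, violet → 87; orange ×10^3 → 87000 Ω.
Series: 366000 + 87000 = 453000 Ω.

453000 Ω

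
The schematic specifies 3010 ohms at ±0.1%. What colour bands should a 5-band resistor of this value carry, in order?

3010 Ω = 301 × 10^1.
3 → orange
0 → black
1 → brown
Multiplier 10^1 → brown.
±0.1% tolerance → violet.

orange, black, brown, brown, violet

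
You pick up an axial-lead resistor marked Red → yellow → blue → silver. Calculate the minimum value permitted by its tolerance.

21600000 Ω

Red → 2 (first significant figure)
Yellow → 4 (second significant figure)
Blue → ×10^6 multiplier
Silver → ±10% tolerance
24 × 1000000 = 24000000 Ω
Minimum = 24000000 × (1 − 10/100) = 21600000 Ω.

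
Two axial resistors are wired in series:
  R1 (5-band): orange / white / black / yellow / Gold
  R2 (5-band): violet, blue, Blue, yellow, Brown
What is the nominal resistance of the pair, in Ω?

R1: orange, white, black → 390; yellow ×10^4 → 3900000 Ω.
R2: violet, blue, blue → 766; yellow ×10^4 → 7660000 Ω.
Series: 3900000 + 7660000 = 11560000 Ω.

11560000 Ω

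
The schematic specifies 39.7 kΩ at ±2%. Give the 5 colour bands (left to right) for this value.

39700 Ω = 397 × 10^2.
3 → orange
9 → white
7 → violet
Multiplier 10^2 → red.
±2% tolerance → red.

orange, white, violet, red, red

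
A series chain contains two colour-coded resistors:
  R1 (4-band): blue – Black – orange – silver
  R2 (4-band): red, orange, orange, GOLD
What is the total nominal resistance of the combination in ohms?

83000 Ω

R1: blue, black → 60; orange ×10^3 → 60000 Ω.
R2: red, orange → 23; orange ×10^3 → 23000 Ω.
Series: 60000 + 23000 = 83000 Ω.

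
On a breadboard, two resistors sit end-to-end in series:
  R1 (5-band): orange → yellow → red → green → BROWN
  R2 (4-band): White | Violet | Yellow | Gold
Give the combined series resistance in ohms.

R1: orange, yellow, red → 342; green ×10^5 → 34200000 Ω.
R2: white, violet → 97; yellow ×10^4 → 970000 Ω.
Series: 34200000 + 970000 = 35170000 Ω.

35170000 Ω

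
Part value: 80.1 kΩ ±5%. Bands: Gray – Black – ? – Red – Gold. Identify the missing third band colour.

80100 Ω = 801 × 10^2.
The third band gives digit 1 of the significand, and 1 is brown.

brown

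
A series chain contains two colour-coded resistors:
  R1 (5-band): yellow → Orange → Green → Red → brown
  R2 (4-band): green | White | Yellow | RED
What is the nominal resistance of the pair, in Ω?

633500 Ω

R1: yellow, orange, green → 435; red ×10^2 → 43500 Ω.
R2: green, white → 59; yellow ×10^4 → 590000 Ω.
Series: 43500 + 590000 = 633500 Ω.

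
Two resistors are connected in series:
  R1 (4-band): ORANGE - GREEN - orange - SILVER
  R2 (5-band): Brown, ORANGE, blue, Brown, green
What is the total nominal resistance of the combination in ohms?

R1: orange, green → 35; orange ×10^3 → 35000 Ω.
R2: brown, orange, blue → 136; brown ×10 → 1360 Ω.
Series: 35000 + 1360 = 36360 Ω.

36360 Ω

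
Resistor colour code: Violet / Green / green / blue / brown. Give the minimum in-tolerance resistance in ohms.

747450000 Ω

Violet → 7 (first significant figure)
Green → 5 (second significant figure)
Green → 5 (third significant figure)
Blue → ×10^6 multiplier
Brown → ±1% tolerance
755 × 1000000 = 755000000 Ω
Minimum = 755000000 × (1 − 1/100) = 747450000 Ω.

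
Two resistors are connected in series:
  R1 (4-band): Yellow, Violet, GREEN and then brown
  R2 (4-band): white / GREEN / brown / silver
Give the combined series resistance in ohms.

R1: yellow, violet → 47; green ×10^5 → 4700000 Ω.
R2: white, green → 95; brown ×10 → 950 Ω.
Series: 4700000 + 950 = 4700950 Ω.

4700950 Ω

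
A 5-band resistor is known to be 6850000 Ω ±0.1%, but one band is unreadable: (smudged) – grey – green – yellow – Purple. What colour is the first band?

6850000 Ω = 685 × 10^4.
The first band gives digit 6 of the significand, and 6 is blue.

blue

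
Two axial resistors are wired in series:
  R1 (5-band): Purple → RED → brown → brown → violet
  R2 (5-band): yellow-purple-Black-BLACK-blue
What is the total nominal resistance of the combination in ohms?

7680 Ω

R1: violet, red, brown → 721; brown ×10 → 7210 Ω.
R2: yellow, violet, black → 470; black ×1 → 470 Ω.
Series: 7210 + 470 = 7680 Ω.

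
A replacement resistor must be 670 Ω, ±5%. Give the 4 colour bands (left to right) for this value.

670 Ω = 67 × 10^1.
6 → blue
7 → violet
Multiplier 10^1 → brown.
±5% tolerance → gold.

blue, violet, brown, gold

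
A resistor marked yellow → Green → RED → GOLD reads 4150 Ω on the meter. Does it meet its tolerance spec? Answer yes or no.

Yellow → 4 (first significant figure)
Green → 5 (second significant figure)
Red → ×10^2 multiplier
Gold → ±5% tolerance
45 × 100 = 4500 Ω
Allowed range: 4275 Ω to 4725 Ω.
4150 Ω lies outside that range.

no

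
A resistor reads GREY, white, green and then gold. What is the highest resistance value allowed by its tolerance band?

Grey → 8 (first significant figure)
White → 9 (second significant figure)
Green → ×10^5 multiplier
Gold → ±5% tolerance
89 × 100000 = 8900000 Ω
Highest = 8900000 × (1 + 5/100) = 9345000 Ω.

9345000 Ω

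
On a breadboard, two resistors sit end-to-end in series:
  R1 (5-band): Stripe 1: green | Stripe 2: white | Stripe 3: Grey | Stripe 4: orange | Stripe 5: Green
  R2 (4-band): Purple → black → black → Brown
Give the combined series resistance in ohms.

R1: green, white, grey → 598; orange ×10^3 → 598000 Ω.
R2: violet, black → 70; black ×1 → 70 Ω.
Series: 598000 + 70 = 598070 Ω.

598070 Ω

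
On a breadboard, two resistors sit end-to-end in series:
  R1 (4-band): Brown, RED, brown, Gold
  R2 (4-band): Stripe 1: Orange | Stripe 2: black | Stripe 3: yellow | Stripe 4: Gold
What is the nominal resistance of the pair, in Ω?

300120 Ω

R1: brown, red → 12; brown ×10 → 120 Ω.
R2: orange, black → 30; yellow ×10^4 → 300000 Ω.
Series: 120 + 300000 = 300120 Ω.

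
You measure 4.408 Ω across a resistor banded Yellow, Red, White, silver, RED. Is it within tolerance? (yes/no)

no

Yellow → 4 (first significant figure)
Red → 2 (second significant figure)
White → 9 (third significant figure)
Silver → ×0.01 multiplier
Red → ±2% tolerance
429 × 0.01 = 4.29 Ω
Allowed range: 4.2042 Ω to 4.3758 Ω.
4.408 Ω lies outside that range.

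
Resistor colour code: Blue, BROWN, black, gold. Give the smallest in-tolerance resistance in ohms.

Blue → 6 (first significant figure)
Brown → 1 (second significant figure)
Black → ×1 multiplier
Gold → ±5% tolerance
61 × 1 = 61 Ω
Smallest = 61 × (1 − 5/100) = 57.95 Ω.

57.95 Ω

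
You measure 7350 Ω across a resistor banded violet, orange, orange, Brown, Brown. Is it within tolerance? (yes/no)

Violet → 7 (first significant figure)
Orange → 3 (second significant figure)
Orange → 3 (third significant figure)
Brown → ×10 multiplier
Brown → ±1% tolerance
733 × 10 = 7330 Ω
Allowed range: 7256.7 Ω to 7403.3 Ω.
7350 Ω lies inside that range.

yes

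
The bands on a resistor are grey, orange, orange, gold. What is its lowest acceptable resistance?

78850 Ω

Grey → 8 (first significant figure)
Orange → 3 (second significant figure)
Orange → ×10^3 multiplier
Gold → ±5% tolerance
83 × 1000 = 83000 Ω
Lowest = 83000 × (1 − 5/100) = 78850 Ω.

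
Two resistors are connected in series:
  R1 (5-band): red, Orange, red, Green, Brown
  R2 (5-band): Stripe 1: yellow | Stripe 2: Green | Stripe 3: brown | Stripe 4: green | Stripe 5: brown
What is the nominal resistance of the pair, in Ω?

R1: red, orange, red → 232; green ×10^5 → 23200000 Ω.
R2: yellow, green, brown → 451; green ×10^5 → 45100000 Ω.
Series: 23200000 + 45100000 = 68300000 Ω.

68300000 Ω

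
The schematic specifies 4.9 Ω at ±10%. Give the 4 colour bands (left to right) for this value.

4.9 Ω = 49 × 10^-1.
4 → yellow
9 → white
Multiplier 10^-1 → gold.
±10% tolerance → silver.

yellow, white, gold, silver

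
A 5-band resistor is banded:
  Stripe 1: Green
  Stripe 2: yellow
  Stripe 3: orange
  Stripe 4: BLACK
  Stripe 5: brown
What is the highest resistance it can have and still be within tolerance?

548.43 Ω

Green → 5 (first significant figure)
Yellow → 4 (second significant figure)
Orange → 3 (third significant figure)
Black → ×1 multiplier
Brown → ±1% tolerance
543 × 1 = 543 Ω
Highest = 543 × (1 + 1/100) = 548.43 Ω.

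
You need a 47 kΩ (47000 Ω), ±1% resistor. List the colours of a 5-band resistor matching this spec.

47000 Ω = 470 × 10^2.
4 → yellow
7 → violet
0 → black
Multiplier 10^2 → red.
±1% tolerance → brown.

yellow, violet, black, red, brown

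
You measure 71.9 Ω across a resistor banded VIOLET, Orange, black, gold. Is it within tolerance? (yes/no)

yes

Violet → 7 (first significant figure)
Orange → 3 (second significant figure)
Black → ×1 multiplier
Gold → ±5% tolerance
73 × 1 = 73 Ω
Allowed range: 69.35 Ω to 76.65 Ω.
71.9 Ω lies inside that range.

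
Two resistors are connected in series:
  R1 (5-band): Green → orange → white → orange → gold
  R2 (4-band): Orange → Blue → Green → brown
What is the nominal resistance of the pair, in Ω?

4139000 Ω

R1: green, orange, white → 539; orange ×10^3 → 539000 Ω.
R2: orange, blue → 36; green ×10^5 → 3600000 Ω.
Series: 539000 + 3600000 = 4139000 Ω.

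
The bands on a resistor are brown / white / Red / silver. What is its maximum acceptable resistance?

Brown → 1 (first significant figure)
White → 9 (second significant figure)
Red → ×10^2 multiplier
Silver → ±10% tolerance
19 × 100 = 1900 Ω
Maximum = 1900 × (1 + 10/100) = 2090 Ω.

2090 Ω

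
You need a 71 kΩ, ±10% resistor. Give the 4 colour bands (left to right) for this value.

violet, brown, orange, silver

71000 Ω = 71 × 10^3.
7 → violet
1 → brown
Multiplier 10^3 → orange.
±10% tolerance → silver.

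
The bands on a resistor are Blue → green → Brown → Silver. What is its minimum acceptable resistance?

585 Ω

Blue → 6 (first significant figure)
Green → 5 (second significant figure)
Brown → ×10 multiplier
Silver → ±10% tolerance
65 × 10 = 650 Ω
Minimum = 650 × (1 − 10/100) = 585 Ω.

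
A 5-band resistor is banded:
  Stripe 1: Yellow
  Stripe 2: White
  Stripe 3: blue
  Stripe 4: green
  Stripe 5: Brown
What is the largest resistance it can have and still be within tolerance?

Yellow → 4 (first significant figure)
White → 9 (second significant figure)
Blue → 6 (third significant figure)
Green → ×10^5 multiplier
Brown → ±1% tolerance
496 × 100000 = 49600000 Ω
Largest = 49600000 × (1 + 1/100) = 50096000 Ω.

50096000 Ω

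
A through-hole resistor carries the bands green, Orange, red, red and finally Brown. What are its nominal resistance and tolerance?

53200 Ω ±1%

Green → 5 (first significant figure)
Orange → 3 (second significant figure)
Red → 2 (third significant figure)
Red → ×10^2 multiplier
Brown → ±1% tolerance
532 × 100 = 53200 Ω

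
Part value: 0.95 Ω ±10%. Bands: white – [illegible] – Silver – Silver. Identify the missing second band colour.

0.95 Ω = 95 × 10^-2.
The second band gives digit 5 of the significand, and 5 is green.

green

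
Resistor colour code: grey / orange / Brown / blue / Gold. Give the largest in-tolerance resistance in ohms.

Grey → 8 (first significant figure)
Orange → 3 (second significant figure)
Brown → 1 (third significant figure)
Blue → ×10^6 multiplier
Gold → ±5% tolerance
831 × 1000000 = 831000000 Ω
Largest = 831000000 × (1 + 5/100) = 872550000 Ω.

872550000 Ω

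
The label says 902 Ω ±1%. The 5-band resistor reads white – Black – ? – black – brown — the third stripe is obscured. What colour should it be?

902 Ω = 902 × 10^0.
The third band gives digit 2 of the significand, and 2 is red.

red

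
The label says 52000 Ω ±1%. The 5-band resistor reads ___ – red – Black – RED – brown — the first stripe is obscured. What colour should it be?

green

52000 Ω = 520 × 10^2.
The first band gives digit 5 of the significand, and 5 is green.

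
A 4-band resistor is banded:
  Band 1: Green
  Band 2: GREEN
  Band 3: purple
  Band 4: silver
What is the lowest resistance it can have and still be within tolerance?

495000000 Ω

Green → 5 (first significant figure)
Green → 5 (second significant figure)
Violet → ×10^7 multiplier
Silver → ±10% tolerance
55 × 10000000 = 550000000 Ω
Lowest = 550000000 × (1 − 10/100) = 495000000 Ω.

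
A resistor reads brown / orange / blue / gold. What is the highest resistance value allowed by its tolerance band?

13650000 Ω

Brown → 1 (first significant figure)
Orange → 3 (second significant figure)
Blue → ×10^6 multiplier
Gold → ±5% tolerance
13 × 1000000 = 13000000 Ω
Highest = 13000000 × (1 + 5/100) = 13650000 Ω.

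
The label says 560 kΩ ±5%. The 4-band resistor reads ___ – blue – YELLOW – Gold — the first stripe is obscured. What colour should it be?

560000 Ω = 56 × 10^4.
The first band gives digit 5 of the significand, and 5 is green.

green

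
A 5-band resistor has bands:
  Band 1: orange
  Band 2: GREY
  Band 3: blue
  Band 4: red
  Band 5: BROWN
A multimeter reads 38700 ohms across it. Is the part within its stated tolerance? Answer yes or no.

yes

Orange → 3 (first significant figure)
Grey → 8 (second significant figure)
Blue → 6 (third significant figure)
Red → ×10^2 multiplier
Brown → ±1% tolerance
386 × 100 = 38600 Ω
Allowed range: 38214 Ω to 38986 Ω.
38700 ohms lies inside that range.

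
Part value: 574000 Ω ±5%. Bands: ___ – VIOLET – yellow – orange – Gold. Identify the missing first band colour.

574000 Ω = 574 × 10^3.
The first band gives digit 5 of the significand, and 5 is green.

green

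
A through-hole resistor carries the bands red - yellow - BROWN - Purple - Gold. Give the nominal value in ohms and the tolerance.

Red → 2 (first significant figure)
Yellow → 4 (second significant figure)
Brown → 1 (third significant figure)
Violet → ×10^7 multiplier
Gold → ±5% tolerance
241 × 10000000 = 2410000000 Ω

2410000000 Ω ±5%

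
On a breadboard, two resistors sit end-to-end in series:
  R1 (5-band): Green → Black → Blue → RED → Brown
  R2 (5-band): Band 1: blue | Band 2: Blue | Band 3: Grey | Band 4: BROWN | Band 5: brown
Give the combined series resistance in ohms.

R1: green, black, blue → 506; red ×10^2 → 50600 Ω.
R2: blue, blue, grey → 668; brown ×10 → 6680 Ω.
Series: 50600 + 6680 = 57280 Ω.

57280 Ω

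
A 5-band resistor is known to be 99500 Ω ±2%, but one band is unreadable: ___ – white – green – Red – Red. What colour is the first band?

99500 Ω = 995 × 10^2.
The first band gives digit 9 of the significand, and 9 is white.

white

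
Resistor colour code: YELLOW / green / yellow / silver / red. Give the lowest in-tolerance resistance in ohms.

4.4492 Ω

Yellow → 4 (first significant figure)
Green → 5 (second significant figure)
Yellow → 4 (third significant figure)
Silver → ×0.01 multiplier
Red → ±2% tolerance
454 × 0.01 = 4.54 Ω
Lowest = 4.54 × (1 − 2/100) = 4.4492 Ω.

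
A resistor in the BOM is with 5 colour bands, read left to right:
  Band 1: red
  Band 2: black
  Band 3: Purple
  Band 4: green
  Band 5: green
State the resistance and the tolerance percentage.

Red → 2 (first significant figure)
Black → 0 (second significant figure)
Violet → 7 (third significant figure)
Green → ×10^5 multiplier
Green → ±0.5% tolerance
207 × 100000 = 20700000 Ω

20700000 Ω ±0.5%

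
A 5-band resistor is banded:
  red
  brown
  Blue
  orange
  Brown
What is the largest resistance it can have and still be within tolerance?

Red → 2 (first significant figure)
Brown → 1 (second significant figure)
Blue → 6 (third significant figure)
Orange → ×10^3 multiplier
Brown → ±1% tolerance
216 × 1000 = 216000 Ω
Largest = 216000 × (1 + 1/100) = 218160 Ω.

218160 Ω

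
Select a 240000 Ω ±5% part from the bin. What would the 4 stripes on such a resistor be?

red, yellow, yellow, gold

240000 Ω = 24 × 10^4.
2 → red
4 → yellow
Multiplier 10^4 → yellow.
±5% tolerance → gold.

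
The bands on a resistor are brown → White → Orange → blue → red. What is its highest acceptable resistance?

196860000 Ω

Brown → 1 (first significant figure)
White → 9 (second significant figure)
Orange → 3 (third significant figure)
Blue → ×10^6 multiplier
Red → ±2% tolerance
193 × 1000000 = 193000000 Ω
Highest = 193000000 × (1 + 2/100) = 196860000 Ω.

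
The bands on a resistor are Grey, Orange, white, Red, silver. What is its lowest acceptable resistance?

Grey → 8 (first significant figure)
Orange → 3 (second significant figure)
White → 9 (third significant figure)
Red → ×10^2 multiplier
Silver → ±10% tolerance
839 × 100 = 83900 Ω
Lowest = 83900 × (1 − 10/100) = 75510 Ω.

75510 Ω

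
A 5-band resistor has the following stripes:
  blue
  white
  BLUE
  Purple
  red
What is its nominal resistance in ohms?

6960000000 Ω

Blue → 6 (first significant figure)
White → 9 (second significant figure)
Blue → 6 (third significant figure)
Violet → ×10^7 multiplier
696 × 10000000 = 6960000000 Ω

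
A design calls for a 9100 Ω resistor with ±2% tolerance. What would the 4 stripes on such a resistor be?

9100 Ω = 91 × 10^2.
9 → white
1 → brown
Multiplier 10^2 → red.
±2% tolerance → red.

white, brown, red, red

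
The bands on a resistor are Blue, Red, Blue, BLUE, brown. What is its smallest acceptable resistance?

619740000 Ω

Blue → 6 (first significant figure)
Red → 2 (second significant figure)
Blue → 6 (third significant figure)
Blue → ×10^6 multiplier
Brown → ±1% tolerance
626 × 1000000 = 626000000 Ω
Smallest = 626000000 × (1 − 1/100) = 619740000 Ω.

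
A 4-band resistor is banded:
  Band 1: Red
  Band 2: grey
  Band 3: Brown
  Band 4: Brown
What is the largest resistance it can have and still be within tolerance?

Red → 2 (first significant figure)
Grey → 8 (second significant figure)
Brown → ×10 multiplier
Brown → ±1% tolerance
28 × 10 = 280 Ω
Largest = 280 × (1 + 1/100) = 282.8 Ω.

282.8 Ω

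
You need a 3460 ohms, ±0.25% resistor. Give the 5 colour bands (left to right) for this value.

orange, yellow, blue, brown, blue

3460 Ω = 346 × 10^1.
3 → orange
4 → yellow
6 → blue
Multiplier 10^1 → brown.
±0.25% tolerance → blue.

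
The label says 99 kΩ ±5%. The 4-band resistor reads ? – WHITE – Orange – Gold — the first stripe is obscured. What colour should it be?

white

99000 Ω = 99 × 10^3.
The first band gives digit 9 of the significand, and 9 is white.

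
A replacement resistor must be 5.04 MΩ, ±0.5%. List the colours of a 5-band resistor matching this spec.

green, black, yellow, yellow, green

5040000 Ω = 504 × 10^4.
5 → green
0 → black
4 → yellow
Multiplier 10^4 → yellow.
±0.5% tolerance → green.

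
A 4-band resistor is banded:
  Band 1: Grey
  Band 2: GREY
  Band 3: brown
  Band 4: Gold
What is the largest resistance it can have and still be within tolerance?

924 Ω

Grey → 8 (first significant figure)
Grey → 8 (second significant figure)
Brown → ×10 multiplier
Gold → ±5% tolerance
88 × 10 = 880 Ω
Largest = 880 × (1 + 5/100) = 924 Ω.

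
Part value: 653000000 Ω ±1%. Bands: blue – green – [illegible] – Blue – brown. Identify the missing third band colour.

653000000 Ω = 653 × 10^6.
The third band gives digit 3 of the significand, and 3 is orange.

orange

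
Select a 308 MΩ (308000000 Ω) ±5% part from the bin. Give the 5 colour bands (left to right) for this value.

orange, black, grey, blue, gold

308000000 Ω = 308 × 10^6.
3 → orange
0 → black
8 → grey
Multiplier 10^6 → blue.
±5% tolerance → gold.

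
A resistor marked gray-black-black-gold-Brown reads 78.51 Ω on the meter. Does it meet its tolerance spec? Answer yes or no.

Grey → 8 (first significant figure)
Black → 0 (second significant figure)
Black → 0 (third significant figure)
Gold → ×0.1 multiplier
Brown → ±1% tolerance
800 × 0.1 = 80 Ω
Allowed range: 79.2 Ω to 80.8 Ω.
78.51 Ω lies outside that range.

no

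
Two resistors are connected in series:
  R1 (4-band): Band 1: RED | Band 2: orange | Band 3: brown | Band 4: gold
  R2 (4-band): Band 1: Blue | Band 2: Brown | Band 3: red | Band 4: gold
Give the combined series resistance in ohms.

R1: red, orange → 23; brown ×10 → 230 Ω.
R2: blue, brown → 61; red ×10^2 → 6100 Ω.
Series: 230 + 6100 = 6330 Ω.

6330 Ω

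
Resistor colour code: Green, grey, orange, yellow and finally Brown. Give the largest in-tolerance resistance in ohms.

5888300 Ω

Green → 5 (first significant figure)
Grey → 8 (second significant figure)
Orange → 3 (third significant figure)
Yellow → ×10^4 multiplier
Brown → ±1% tolerance
583 × 10000 = 5830000 Ω
Largest = 5830000 × (1 + 1/100) = 5888300 Ω.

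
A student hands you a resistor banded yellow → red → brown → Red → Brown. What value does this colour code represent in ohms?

42100 Ω

Yellow → 4 (first significant figure)
Red → 2 (second significant figure)
Brown → 1 (third significant figure)
Red → ×10^2 multiplier
421 × 100 = 42100 Ω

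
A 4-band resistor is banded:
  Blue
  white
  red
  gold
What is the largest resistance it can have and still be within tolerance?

Blue → 6 (first significant figure)
White → 9 (second significant figure)
Red → ×10^2 multiplier
Gold → ±5% tolerance
69 × 100 = 6900 Ω
Largest = 6900 × (1 + 5/100) = 7245 Ω.

7245 Ω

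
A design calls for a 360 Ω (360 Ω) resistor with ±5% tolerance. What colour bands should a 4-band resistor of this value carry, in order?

360 Ω = 36 × 10^1.
3 → orange
6 → blue
Multiplier 10^1 → brown.
±5% tolerance → gold.

orange, blue, brown, gold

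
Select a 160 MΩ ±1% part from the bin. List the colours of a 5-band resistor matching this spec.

brown, blue, black, blue, brown

160000000 Ω = 160 × 10^6.
1 → brown
6 → blue
0 → black
Multiplier 10^6 → blue.
±1% tolerance → brown.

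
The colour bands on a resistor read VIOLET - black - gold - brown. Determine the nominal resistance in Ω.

Violet → 7 (first significant figure)
Black → 0 (second significant figure)
Gold → ×0.1 multiplier
70 × 0.1 = 7 Ω

7 Ω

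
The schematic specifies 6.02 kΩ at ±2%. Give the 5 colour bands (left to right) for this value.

blue, black, red, brown, red

6020 Ω = 602 × 10^1.
6 → blue
0 → black
2 → red
Multiplier 10^1 → brown.
±2% tolerance → red.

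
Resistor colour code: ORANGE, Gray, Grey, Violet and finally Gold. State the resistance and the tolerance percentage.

Orange → 3 (first significant figure)
Grey → 8 (second significant figure)
Grey → 8 (third significant figure)
Violet → ×10^7 multiplier
Gold → ±5% tolerance
388 × 10000000 = 3880000000 Ω

3880000000 Ω ±5%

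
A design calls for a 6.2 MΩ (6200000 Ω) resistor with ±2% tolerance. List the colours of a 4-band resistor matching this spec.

blue, red, green, red

6200000 Ω = 62 × 10^5.
6 → blue
2 → red
Multiplier 10^5 → green.
±2% tolerance → red.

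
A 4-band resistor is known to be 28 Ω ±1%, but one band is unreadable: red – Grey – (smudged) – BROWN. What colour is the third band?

black

28 Ω = 28 × 10^0.
The third band is the multiplier, 10^0, which is black.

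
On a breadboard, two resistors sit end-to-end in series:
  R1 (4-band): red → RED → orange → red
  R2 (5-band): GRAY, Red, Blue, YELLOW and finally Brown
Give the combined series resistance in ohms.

8282000 Ω

R1: red, red → 22; orange ×10^3 → 22000 Ω.
R2: grey, red, blue → 826; yellow ×10^4 → 8260000 Ω.
Series: 22000 + 8260000 = 8282000 Ω.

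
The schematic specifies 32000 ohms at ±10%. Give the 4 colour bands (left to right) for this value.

32000 Ω = 32 × 10^3.
3 → orange
2 → red
Multiplier 10^3 → orange.
±10% tolerance → silver.

orange, red, orange, silver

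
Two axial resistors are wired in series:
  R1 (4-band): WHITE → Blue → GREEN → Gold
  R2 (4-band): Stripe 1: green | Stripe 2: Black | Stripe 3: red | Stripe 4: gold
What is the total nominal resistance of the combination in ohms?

R1: white, blue → 96; green ×10^5 → 9600000 Ω.
R2: green, black → 50; red ×10^2 → 5000 Ω.
Series: 9600000 + 5000 = 9605000 Ω.

9605000 Ω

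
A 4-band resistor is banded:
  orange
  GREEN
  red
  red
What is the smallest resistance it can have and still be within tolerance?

Orange → 3 (first significant figure)
Green → 5 (second significant figure)
Red → ×10^2 multiplier
Red → ±2% tolerance
35 × 100 = 3500 Ω
Smallest = 3500 × (1 − 2/100) = 3430 Ω.

3430 Ω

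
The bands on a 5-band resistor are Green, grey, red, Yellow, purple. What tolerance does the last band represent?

The last band, violet, is the tolerance band.
Violet corresponds to ±0.1%.

±0.1%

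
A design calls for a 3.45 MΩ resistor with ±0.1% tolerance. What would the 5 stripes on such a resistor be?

orange, yellow, green, yellow, violet

3450000 Ω = 345 × 10^4.
3 → orange
4 → yellow
5 → green
Multiplier 10^4 → yellow.
±0.1% tolerance → violet.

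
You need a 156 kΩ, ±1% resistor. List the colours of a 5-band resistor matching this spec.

156000 Ω = 156 × 10^3.
1 → brown
5 → green
6 → blue
Multiplier 10^3 → orange.
±1% tolerance → brown.

brown, green, blue, orange, brown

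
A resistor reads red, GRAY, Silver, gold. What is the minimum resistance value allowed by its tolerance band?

0.266 Ω

Red → 2 (first significant figure)
Grey → 8 (second significant figure)
Silver → ×0.01 multiplier
Gold → ±5% tolerance
28 × 0.01 = 0.28 Ω
Minimum = 0.28 × (1 − 5/100) = 0.266 Ω.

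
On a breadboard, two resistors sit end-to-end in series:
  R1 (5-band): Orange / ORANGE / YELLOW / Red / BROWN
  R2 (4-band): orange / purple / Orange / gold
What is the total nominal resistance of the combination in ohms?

70400 Ω

R1: orange, orange, yellow → 334; red ×10^2 → 33400 Ω.
R2: orange, violet → 37; orange ×10^3 → 37000 Ω.
Series: 33400 + 37000 = 70400 Ω.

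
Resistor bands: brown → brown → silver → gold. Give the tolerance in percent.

The last band, gold, is the tolerance band.
Gold corresponds to ±5%.

±5%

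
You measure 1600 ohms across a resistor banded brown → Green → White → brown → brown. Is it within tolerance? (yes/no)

Brown → 1 (first significant figure)
Green → 5 (second significant figure)
White → 9 (third significant figure)
Brown → ×10 multiplier
Brown → ±1% tolerance
159 × 10 = 1590 Ω
Allowed range: 1574.1 Ω to 1605.9 Ω.
1600 ohms lies inside that range.

yes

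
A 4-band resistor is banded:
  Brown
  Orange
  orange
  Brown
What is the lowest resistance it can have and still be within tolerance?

12870 Ω

Brown → 1 (first significant figure)
Orange → 3 (second significant figure)
Orange → ×10^3 multiplier
Brown → ±1% tolerance
13 × 1000 = 13000 Ω
Lowest = 13000 × (1 − 1/100) = 12870 Ω.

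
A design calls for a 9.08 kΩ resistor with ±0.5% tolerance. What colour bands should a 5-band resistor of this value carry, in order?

white, black, grey, brown, green

9080 Ω = 908 × 10^1.
9 → white
0 → black
8 → grey
Multiplier 10^1 → brown.
±0.5% tolerance → green.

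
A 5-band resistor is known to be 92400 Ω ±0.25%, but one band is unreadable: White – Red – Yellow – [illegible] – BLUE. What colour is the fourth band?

red

92400 Ω = 924 × 10^2.
The fourth band is the multiplier, 10^2, which is red.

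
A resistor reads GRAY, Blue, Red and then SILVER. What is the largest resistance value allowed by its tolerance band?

Grey → 8 (first significant figure)
Blue → 6 (second significant figure)
Red → ×10^2 multiplier
Silver → ±10% tolerance
86 × 100 = 8600 Ω
Largest = 8600 × (1 + 10/100) = 9460 Ω.

9460 Ω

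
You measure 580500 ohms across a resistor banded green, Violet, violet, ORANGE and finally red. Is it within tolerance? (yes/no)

Green → 5 (first significant figure)
Violet → 7 (second significant figure)
Violet → 7 (third significant figure)
Orange → ×10^3 multiplier
Red → ±2% tolerance
577 × 1000 = 577000 Ω
Allowed range: 565460 Ω to 588540 Ω.
580500 ohms lies inside that range.

yes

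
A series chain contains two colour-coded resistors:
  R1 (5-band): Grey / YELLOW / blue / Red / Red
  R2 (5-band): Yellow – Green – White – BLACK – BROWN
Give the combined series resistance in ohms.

R1: grey, yellow, blue → 846; red ×10^2 → 84600 Ω.
R2: yellow, green, white → 459; black ×1 → 459 Ω.
Series: 84600 + 459 = 85059 Ω.

85059 Ω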